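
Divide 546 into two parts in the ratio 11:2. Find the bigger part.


Total parts = 11 + 2 = 13
Value per part = 546 / 13 = 42
First share = 11 * 42 = 462
Second share = 2 * 42 = 84
Larger share = 462

462


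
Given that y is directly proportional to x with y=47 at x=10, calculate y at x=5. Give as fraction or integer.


Direct proportion: y = kx
Find k: k = 47/10 = 47/10
Compute y at x=5: y = 47/10 * 5
y = 47/2

47/2


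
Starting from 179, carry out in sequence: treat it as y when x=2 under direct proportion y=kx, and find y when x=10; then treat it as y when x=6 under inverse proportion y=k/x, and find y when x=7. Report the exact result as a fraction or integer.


Start with 179.
Step 1: Direct prop: k = (179)/2; new y = k*10 = 179*10/2 = 895
Step 2: Inverse prop: k = (895)*6; new y = k/7 = 895*6/7 = 5370/7
Final result = 5370/7

5370/7


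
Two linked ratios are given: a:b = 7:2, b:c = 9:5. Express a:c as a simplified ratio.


Given a:b = 7:2 and b:c = 9:5
Make b consistent. Multiply first ratio by 9: a:b = 63:18
Multiply second ratio by 2: b:c = 18:10
Now b = 18 in both, so a:b:c = 63:18:10
Therefore a:c = 63:10
Simplify by GCD: a:c = 63:10

63:10


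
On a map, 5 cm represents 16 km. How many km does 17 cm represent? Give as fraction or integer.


Map scale: 5 cm = 16 km
Measured distance on map = 17 cm
Set up proportion: 17 * 16 / 5
= 272 / 5
= 272/5 km

272/5


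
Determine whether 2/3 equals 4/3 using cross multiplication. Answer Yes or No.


Cross multiply to check 2/3 = 4/3
Left cross product: 2 * 3 = 6
Right cross product: 3 * 4 = 12
6 != 12
Not equal, so proportions differ => No

No


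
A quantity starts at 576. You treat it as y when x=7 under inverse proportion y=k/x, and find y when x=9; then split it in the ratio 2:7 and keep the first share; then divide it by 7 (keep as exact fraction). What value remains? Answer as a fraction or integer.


Start with 576.
Step 1: Inverse prop: k = (576)*7; new y = k/9 = 576*7/9 = 448
Step 2: Split 2:7, first share = 448 * 2/9 = 896/9
Step 3: Divide by 7: 896/9 / 7 = 128/9
Final result = 128/9

128/9


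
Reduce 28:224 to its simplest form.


Find GCD(28, 224)
GCD = 28
Divide both by 28: 28/28 = 1, 224/28 = 8
Simplified ratio = 1:8

1:8


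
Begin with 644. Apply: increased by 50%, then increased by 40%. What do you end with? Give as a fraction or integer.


Start: 644
Step 1: increase by 50% => multiply by 150/100
  644 * 150/100 = 966
Step 2: increase by 40% => multiply by 140/100
  966 * 140/100 = 6762/5
Final value = 6762/5

6762/5


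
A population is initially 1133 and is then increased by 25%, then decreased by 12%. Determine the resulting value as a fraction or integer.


Start: 1133
Step 1: increase by 25% => multiply by 125/100
  1133 * 125/100 = 5665/4
Step 2: decrease by 12% => multiply by 88/100
  5665/4 * 88/100 = 12463/10
Final value = 12463/10

12463/10


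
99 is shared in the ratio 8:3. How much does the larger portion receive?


Total parts = 8 + 3 = 11
Value per part = 99 / 11 = 9
First share = 8 * 9 = 72
Second share = 3 * 9 = 27
Larger share = 72

72


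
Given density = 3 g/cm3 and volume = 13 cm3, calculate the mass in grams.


Using mass = density * volume
Density = 3 g/cm3
Volume = 13 cm3
Mass = 3 * 13
= 39 g

39


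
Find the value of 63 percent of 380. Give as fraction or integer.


Compute 63% of 380
Convert percentage: 63% = 63/100
Multiply: 380 * 63/100
= 23940/100
= 1197/5

1197/5


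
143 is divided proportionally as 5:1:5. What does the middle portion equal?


Ratio = 5:1:5
Total parts = 5 + 1 + 5 = 11
Value per part = 143 / 11 = 13
First share = 5 * 13 = 65
Middle share = 1 * 13 = 13
Third share = 5 * 13 = 65

13


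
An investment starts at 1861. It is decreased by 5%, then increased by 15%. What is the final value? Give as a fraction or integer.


Start: 1861
Step 1: decrease by 5% => multiply by 95/100
  1861 * 95/100 = 35359/20
Step 2: increase by 15% => multiply by 115/100
  35359/20 * 115/100 = 813257/400
Final value = 813257/400

813257/400


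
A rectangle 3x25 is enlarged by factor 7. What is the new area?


Original dimensions: 3 x 25
Enlargement factor = 7
New width = 3 * 7 = 21
New height = 25 * 7 = 175
New area = 21 * 175 = 3675

3675


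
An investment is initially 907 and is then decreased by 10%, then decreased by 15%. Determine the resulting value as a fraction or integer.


Start: 907
Step 1: decrease by 10% => multiply by 90/100
  907 * 90/100 = 8163/10
Step 2: decrease by 15% => multiply by 85/100
  8163/10 * 85/100 = 138771/200
Final value = 138771/200

138771/200


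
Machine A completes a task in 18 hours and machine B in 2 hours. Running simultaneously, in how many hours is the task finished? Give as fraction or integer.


Rate of A = 1/18 job per hour
Rate of B = 1/2 job per hour
Combined rate = 1/18 + 1/2
Find common denominator: (2 + 18)/(18*2) = 20/36
Combined rate = 5/9 job per hour
Time together = 1 / (5/9) = 9/5 hours

9/5


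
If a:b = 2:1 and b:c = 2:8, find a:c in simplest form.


Given a:b = 2:1 and b:c = 2:8
Make b consistent. Multiply first ratio by 2: a:b = 4:2
Multiply second ratio by 1: b:c = 2:8
Now b = 2 in both, so a:b:c = 4:2:8
Therefore a:c = 4:8
Simplify by GCD: a:c = 1:2

1:2


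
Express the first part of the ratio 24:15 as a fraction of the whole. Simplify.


Total parts = 24 + 15 = 39
First part fraction = 24/39
Simplify: 24/39 = 8/13

8/13


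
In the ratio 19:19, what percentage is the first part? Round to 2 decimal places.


Total parts = 19 + 19 = 38
First part fraction = 19/38
Percentage = (19/38) * 100
= 0.5 * 100
= 50.00%

50.00


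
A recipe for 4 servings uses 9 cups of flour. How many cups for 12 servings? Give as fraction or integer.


Original: 9 cups for 4 servings
Target servings = 12
Scaling factor = 12/4
New amount = 9 * 12/4
= 108/4
= 27 cups

27


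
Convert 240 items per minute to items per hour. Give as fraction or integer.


Converting from per minute to per hour
Rate = 240 items per minute
Multiply by 60: 240 * 60
= 14400 items per hour

14400


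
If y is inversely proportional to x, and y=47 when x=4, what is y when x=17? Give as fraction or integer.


Inverse proportion: y = k/x
Find k: k = 4 * 47 = 188
Compute y at x=17: y = 188/17
y = 188/17

188/17


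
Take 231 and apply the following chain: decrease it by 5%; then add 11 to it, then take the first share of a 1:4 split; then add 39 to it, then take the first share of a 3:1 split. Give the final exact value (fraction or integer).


Start with 231.
Step 1: Decrease by 5%: 231 * 95/100 = 4389/20
Step 2: Add 11: 4389/20+11=4609/20; split 1:4 first = 4609/20*1/5 = 4609/100
Step 3: Add 39: 4609/100+39=8509/100; split 3:1 first = 8509/100*3/4 = 25527/400
Final result = 25527/400

25527/400


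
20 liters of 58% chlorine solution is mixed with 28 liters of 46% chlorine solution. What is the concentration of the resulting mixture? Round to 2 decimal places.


Solute in mixture 1 = 58% of 20 L = 20*58/100 = 58/5 L
Solute in mixture 2 = 46% of 28 L = 28*46/100 = 322/25 L
Total solute = 58/5 + 322/25 = 612/25 L
Total volume = 20 + 28 = 48 L
Final concentration = 612/25/48 * 100 = 51.00%

51.00


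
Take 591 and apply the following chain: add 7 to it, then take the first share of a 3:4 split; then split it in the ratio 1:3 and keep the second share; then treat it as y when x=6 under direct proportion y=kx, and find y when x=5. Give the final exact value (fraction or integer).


Start with 591.
Step 1: Add 7: 591+7=598; split 3:4 first = 598*3/7 = 1794/7
Step 2: Split 1:3, second share = 1794/7 * 3/4 = 2691/14
Step 3: Direct prop: k = (2691/14)/6; new y = k*5 = 2691/14*5/6 = 4485/28
Final result = 4485/28

4485/28


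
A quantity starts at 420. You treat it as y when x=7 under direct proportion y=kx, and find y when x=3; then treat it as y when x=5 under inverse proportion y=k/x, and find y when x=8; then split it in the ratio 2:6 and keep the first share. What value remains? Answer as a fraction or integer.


Start with 420.
Step 1: Direct prop: k = (420)/7; new y = k*3 = 420*3/7 = 180
Step 2: Inverse prop: k = (180)*5; new y = k/8 = 180*5/8 = 225/2
Step 3: Split 2:6, first share = 225/2 * 2/8 = 225/8
Final result = 225/8

225/8


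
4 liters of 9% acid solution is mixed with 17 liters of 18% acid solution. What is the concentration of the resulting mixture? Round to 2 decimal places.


Solute in mixture 1 = 9% of 4 L = 4*9/100 = 9/25 L
Solute in mixture 2 = 18% of 17 L = 17*18/100 = 153/50 L
Total solute = 9/25 + 153/50 = 171/50 L
Total volume = 4 + 17 = 21 L
Final concentration = 171/50/21 * 100 = 16.29%

16.29


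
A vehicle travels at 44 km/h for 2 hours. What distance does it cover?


Using distance = speed * time
Speed = 44 km/h
Time = 2 hours
Distance = 44 * 2
= 88 km

88


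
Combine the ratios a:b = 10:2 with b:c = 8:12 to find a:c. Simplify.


Given a:b = 10:2 and b:c = 8:12
Make b consistent. Multiply first ratio by 8: a:b = 80:16
Multiply second ratio by 2: b:c = 16:24
Now b = 16 in both, so a:b:c = 80:16:24
Therefore a:c = 80:24
Simplify by GCD: a:c = 10:3

10:3


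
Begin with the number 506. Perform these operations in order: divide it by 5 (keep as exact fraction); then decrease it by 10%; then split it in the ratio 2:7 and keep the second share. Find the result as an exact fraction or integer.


Start with 506.
Step 1: Divide by 5: 506 / 5 = 506/5
Step 2: Decrease by 10%: 506/5 * 90/100 = 2277/25
Step 3: Split 2:7, second share = 2277/25 * 7/9 = 1771/25
Final result = 1771/25

1771/25


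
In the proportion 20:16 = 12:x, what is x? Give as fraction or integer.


Setting up: 20/16 = 12/x
Cross multiply: 20 * x = 16 * 12
20x = 192
x = 192/20
x = 48/5

48/5


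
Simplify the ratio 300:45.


Find GCD(300, 45)
GCD = 15
Divide both by 15: 300/15 = 20, 45/15 = 3
Simplified ratio = 20:3

20:3


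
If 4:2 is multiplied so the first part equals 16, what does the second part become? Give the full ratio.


Original ratio: 4:2
First term target: 16
Scale factor = 16 / 4 = 4
Multiply second term: 2 * 4 = 8
Equivalent ratio = 16:8

16:8


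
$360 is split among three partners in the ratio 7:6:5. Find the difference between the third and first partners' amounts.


Total parts = 7 + 6 + 5 = 18
Value per part = 360 / 18 = 20
Shares: 7*20=140, 6*20=120, 5*20=100
Third share = 100, first share = 140
Difference = |100 - 140| = 40

40


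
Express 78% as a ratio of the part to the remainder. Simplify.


Part = 78%, Remainder = 22%
Ratio = 78:22
GCD(78, 22) = 2
Simplify: 39:11 = 39:11

39:11


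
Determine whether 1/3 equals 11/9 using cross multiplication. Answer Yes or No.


Cross multiply to check 1/3 = 11/9
Left cross product: 1 * 9 = 9
Right cross product: 3 * 11 = 33
9 != 33
Not equal, so proportions differ => No

No


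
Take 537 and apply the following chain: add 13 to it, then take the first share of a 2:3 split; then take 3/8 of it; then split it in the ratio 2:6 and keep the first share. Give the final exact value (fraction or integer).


Start with 537.
Step 1: Add 13: 537+13=550; split 2:3 first = 550*2/5 = 220
Step 2: Take 3/8: 220 * 3/8 = 165/2
Step 3: Split 2:6, first share = 165/2 * 2/8 = 165/8
Final result = 165/8

165/8


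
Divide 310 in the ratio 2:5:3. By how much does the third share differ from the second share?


Total parts = 2 + 5 + 3 = 10
Value per part = 310 / 10 = 31
Shares: 2*31=62, 5*31=155, 3*31=93
Third share = 93, second share = 155
Difference = |93 - 155| = 62

62


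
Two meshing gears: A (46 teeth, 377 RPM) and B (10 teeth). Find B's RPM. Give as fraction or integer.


Gear ratio: teeth_A * RPM_A = teeth_B * RPM_B
46 * 377 = 10 * RPM_B
17342 = 10 * RPM_B
RPM_B = 17342 / 10
RPM_B = 8671/5

8671/5


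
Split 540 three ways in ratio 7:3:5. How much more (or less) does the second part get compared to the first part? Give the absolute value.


Total parts = 7 + 3 + 5 = 15
Value per part = 540 / 15 = 36
Shares: 7*36=252, 3*36=108, 5*36=180
Second share = 108, first share = 252
Difference = |108 - 252| = 144

144


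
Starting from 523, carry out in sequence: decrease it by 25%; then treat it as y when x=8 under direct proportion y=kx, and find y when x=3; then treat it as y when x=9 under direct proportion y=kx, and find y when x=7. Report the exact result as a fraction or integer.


Start with 523.
Step 1: Decrease by 25%: 523 * 75/100 = 1569/4
Step 2: Direct prop: k = (1569/4)/8; new y = k*3 = 1569/4*3/8 = 4707/32
Step 3: Direct prop: k = (4707/32)/9; new y = k*7 = 4707/32*7/9 = 3661/32
Final result = 3661/32

3661/32


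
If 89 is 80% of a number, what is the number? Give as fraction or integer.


Given: 89 is 80% of the whole
Set up: 89 = 80/100 * whole
whole = 89 * 100 / 80
whole = 8900 / 80
whole = 445/4

445/4


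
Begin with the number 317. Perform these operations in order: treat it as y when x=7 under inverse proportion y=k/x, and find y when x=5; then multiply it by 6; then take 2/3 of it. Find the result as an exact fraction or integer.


Start with 317.
Step 1: Inverse prop: k = (317)*7; new y = k/5 = 317*7/5 = 2219/5
Step 2: Multiply by 6: 2219/5 * 6 = 13314/5
Step 3: Take 2/3: 13314/5 * 2/3 = 8876/5
Final result = 8876/5

8876/5


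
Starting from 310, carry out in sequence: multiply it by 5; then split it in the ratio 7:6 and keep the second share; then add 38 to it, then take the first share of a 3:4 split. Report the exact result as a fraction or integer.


Start with 310.
Step 1: Multiply by 5: 310 * 5 = 1550
Step 2: Split 7:6, second share = 1550 * 6/13 = 9300/13
Step 3: Add 38: 9300/13+38=9794/13; split 3:4 first = 9794/13*3/7 = 29382/91
Final result = 29382/91

29382/91


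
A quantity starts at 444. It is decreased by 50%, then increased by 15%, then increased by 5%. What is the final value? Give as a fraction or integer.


Start: 444
Step 1: decrease by 50% => multiply by 50/100
  444 * 50/100 = 222
Step 2: increase by 15% => multiply by 115/100
  222 * 115/100 = 2553/10
Step 3: increase by 5% => multiply by 105/100
  2553/10 * 105/100 = 53613/200
Final value = 53613/200

53613/200


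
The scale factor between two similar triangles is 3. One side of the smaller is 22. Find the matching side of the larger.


Similar triangles have proportional sides
Scale factor = 3
Smaller side = 22
Corresponding larger side = 22 * 3
= 66

66


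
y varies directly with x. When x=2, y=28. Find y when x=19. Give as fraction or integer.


Direct proportion: y = kx
Find k: k = 28/2 = 14
Compute y at x=19: y = 14 * 19
y = 266

266


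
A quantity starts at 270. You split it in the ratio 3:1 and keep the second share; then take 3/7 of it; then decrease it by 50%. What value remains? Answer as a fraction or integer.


Start with 270.
Step 1: Split 3:1, second share = 270 * 1/4 = 135/2
Step 2: Take 3/7: 135/2 * 3/7 = 405/14
Step 3: Decrease by 50%: 405/14 * 50/100 = 405/28
Final result = 405/28

405/28


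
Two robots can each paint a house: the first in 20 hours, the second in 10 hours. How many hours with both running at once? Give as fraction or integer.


Rate of A = 1/20 job per hour
Rate of B = 1/10 job per hour
Combined rate = 1/20 + 1/10
Find common denominator: (10 + 20)/(20*10) = 30/200
Combined rate = 3/20 job per hour
Time together = 1 / (3/20) = 20/3 hours

20/3


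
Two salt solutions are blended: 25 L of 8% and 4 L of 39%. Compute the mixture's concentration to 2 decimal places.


Solute in mixture 1 = 8% of 25 L = 25*8/100 = 2 L
Solute in mixture 2 = 39% of 4 L = 4*39/100 = 39/25 L
Total solute = 2 + 39/25 = 89/25 L
Total volume = 25 + 4 = 29 L
Final concentration = 89/25/29 * 100 = 12.28%

12.28


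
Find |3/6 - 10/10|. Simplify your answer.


Simplify: 3/6 = 1/2 and 10/10 = 1
Find common denominator: LCD = 2
Convert: 1/2 and 2/2
Difference = |1 - 2|/2 = 1/2
Simplified = 1/2

1/2


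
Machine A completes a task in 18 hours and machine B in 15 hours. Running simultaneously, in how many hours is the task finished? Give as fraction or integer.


Rate of A = 1/18 job per hour
Rate of B = 1/15 job per hour
Combined rate = 1/18 + 1/15
Find common denominator: (15 + 18)/(18*15) = 33/270
Combined rate = 11/90 job per hour
Time together = 1 / (11/90) = 90/11 hours

90/11


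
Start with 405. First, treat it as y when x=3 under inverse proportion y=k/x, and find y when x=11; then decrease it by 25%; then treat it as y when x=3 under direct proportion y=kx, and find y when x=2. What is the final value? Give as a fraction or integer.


Start with 405.
Step 1: Inverse prop: k = (405)*3; new y = k/11 = 405*3/11 = 1215/11
Step 2: Decrease by 25%: 1215/11 * 75/100 = 3645/44
Step 3: Direct prop: k = (3645/44)/3; new y = k*2 = 3645/44*2/3 = 1215/22
Final result = 1215/22

1215/22


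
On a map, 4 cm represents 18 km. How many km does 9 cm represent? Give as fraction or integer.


Map scale: 4 cm = 18 km
Measured distance on map = 9 cm
Set up proportion: 9 * 18 / 4
= 162 / 4
= 81/2 km

81/2


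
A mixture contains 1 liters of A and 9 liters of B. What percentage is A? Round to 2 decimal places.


Volume of A = 1 L
Volume of B = 9 L
Total volume = 1 + 9 = 10 L
Percentage of A = (1/10) * 100
= 10.00%

10.00


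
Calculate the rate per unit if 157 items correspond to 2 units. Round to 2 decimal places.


Total items = 157
Number of units = 2
Unit rate = 157 / 2
= 78.50 items per unit

78.50


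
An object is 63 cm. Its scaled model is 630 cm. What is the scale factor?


Original length = 63 cm
Scaled length = 630 cm
Scale factor = 630 / 63
= 10

10


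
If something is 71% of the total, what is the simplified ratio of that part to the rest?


Part = 71%, Remainder = 29%
Ratio = 71:29
GCD(71, 29) = 1
Simplify: 71:29 = 71:29

71:29


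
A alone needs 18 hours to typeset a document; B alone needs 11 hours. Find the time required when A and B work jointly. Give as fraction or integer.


Rate of A = 1/18 job per hour
Rate of B = 1/11 job per hour
Combined rate = 1/18 + 1/11
Find common denominator: (11 + 18)/(18*11) = 29/198
Combined rate = 29/198 job per hour
Time together = 1 / (29/198) = 198/29 hours

198/29


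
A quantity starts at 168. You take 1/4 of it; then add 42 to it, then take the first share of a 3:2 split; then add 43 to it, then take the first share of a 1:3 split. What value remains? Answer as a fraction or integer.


Start with 168.
Step 1: Take 1/4: 168 * 1/4 = 42
Step 2: Add 42: 42+42=84; split 3:2 first = 84*3/5 = 252/5
Step 3: Add 43: 252/5+43=467/5; split 1:3 first = 467/5*1/4 = 467/20
Final result = 467/20

467/20


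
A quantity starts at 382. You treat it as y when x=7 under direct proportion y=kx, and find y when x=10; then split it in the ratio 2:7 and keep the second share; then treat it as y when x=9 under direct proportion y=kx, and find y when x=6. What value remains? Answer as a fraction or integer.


Start with 382.
Step 1: Direct prop: k = (382)/7; new y = k*10 = 382*10/7 = 3820/7
Step 2: Split 2:7, second share = 3820/7 * 7/9 = 3820/9
Step 3: Direct prop: k = (3820/9)/9; new y = k*6 = 3820/9*6/9 = 7640/27
Final result = 7640/27

7640/27


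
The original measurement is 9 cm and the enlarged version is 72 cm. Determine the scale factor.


Original length = 9 cm
Scaled length = 72 cm
Scale factor = 72 / 9
= 8

8


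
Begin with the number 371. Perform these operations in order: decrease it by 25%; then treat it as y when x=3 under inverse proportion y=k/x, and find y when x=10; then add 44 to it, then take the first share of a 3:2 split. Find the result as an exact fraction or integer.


Start with 371.
Step 1: Decrease by 25%: 371 * 75/100 = 1113/4
Step 2: Inverse prop: k = (1113/4)*3; new y = k/10 = 1113/4*3/10 = 3339/40
Step 3: Add 44: 3339/40+44=5099/40; split 3:2 first = 5099/40*3/5 = 15297/200
Final result = 15297/200

15297/200


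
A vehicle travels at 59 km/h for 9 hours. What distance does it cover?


Using distance = speed * time
Speed = 59 km/h
Time = 9 hours
Distance = 59 * 9
= 531 km

531


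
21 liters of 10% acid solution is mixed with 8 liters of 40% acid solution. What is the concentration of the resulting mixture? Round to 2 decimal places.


Solute in mixture 1 = 10% of 21 L = 21*10/100 = 21/10 L
Solute in mixture 2 = 40% of 8 L = 8*40/100 = 16/5 L
Total solute = 21/10 + 16/5 = 53/10 L
Total volume = 21 + 8 = 29 L
Final concentration = 53/10/29 * 100 = 18.28%

18.28


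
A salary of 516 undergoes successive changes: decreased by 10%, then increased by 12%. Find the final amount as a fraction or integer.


Start: 516
Step 1: decrease by 10% => multiply by 90/100
  516 * 90/100 = 2322/5
Step 2: increase by 12% => multiply by 112/100
  2322/5 * 112/100 = 65016/125
Final value = 65016/125

65016/125


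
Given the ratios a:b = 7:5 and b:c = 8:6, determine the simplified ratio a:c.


Given a:b = 7:5 and b:c = 8:6
Make b consistent. Multiply first ratio by 8: a:b = 56:40
Multiply second ratio by 5: b:c = 40:30
Now b = 40 in both, so a:b:c = 56:40:30
Therefore a:c = 56:30
Simplify by GCD: a:c = 28:15

28:15


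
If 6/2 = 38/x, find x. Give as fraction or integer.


Setting up: 6/2 = 38/x
Cross multiply: 6 * x = 2 * 38
6x = 76
x = 76/6
x = 38/3

38/3


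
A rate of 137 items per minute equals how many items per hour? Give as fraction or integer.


Converting from per minute to per hour
Rate = 137 items per minute
Multiply by 60: 137 * 60
= 8220 items per hour

8220


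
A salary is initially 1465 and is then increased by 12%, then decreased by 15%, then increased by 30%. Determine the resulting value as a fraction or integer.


Start: 1465
Step 1: increase by 12% => multiply by 112/100
  1465 * 112/100 = 8204/5
Step 2: decrease by 15% => multiply by 85/100
  8204/5 * 85/100 = 34867/25
Step 3: increase by 30% => multiply by 130/100
  34867/25 * 130/100 = 453271/250
Final value = 453271/250

453271/250


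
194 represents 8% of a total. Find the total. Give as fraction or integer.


Given: 194 is 8% of the whole
Set up: 194 = 8/100 * whole
whole = 194 * 100 / 8
whole = 19400 / 8
whole = 2425

2425


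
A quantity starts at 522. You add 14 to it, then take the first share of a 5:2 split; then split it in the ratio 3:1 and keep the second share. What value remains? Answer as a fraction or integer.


Start with 522.
Step 1: Add 14: 522+14=536; split 5:2 first = 536*5/7 = 2680/7
Step 2: Split 3:1, second share = 2680/7 * 1/4 = 670/7
Final result = 670/7

670/7


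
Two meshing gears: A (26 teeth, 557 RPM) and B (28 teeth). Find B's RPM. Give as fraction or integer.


Gear ratio: teeth_A * RPM_A = teeth_B * RPM_B
26 * 557 = 28 * RPM_B
14482 = 28 * RPM_B
RPM_B = 14482 / 28
RPM_B = 7241/14

7241/14


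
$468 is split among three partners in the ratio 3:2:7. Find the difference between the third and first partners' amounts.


Total parts = 3 + 2 + 7 = 12
Value per part = 468 / 12 = 39
Shares: 3*39=117, 2*39=78, 7*39=273
Third share = 273, first share = 117
Difference = |273 - 117| = 156

156


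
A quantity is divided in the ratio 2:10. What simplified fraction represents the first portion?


Total parts = 2 + 10 = 12
First part fraction = 2/12
Simplify: 2/12 = 1/6

1/6


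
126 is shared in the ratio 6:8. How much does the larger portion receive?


Total parts = 6 + 8 = 14
Value per part = 126 / 14 = 9
First share = 6 * 9 = 54
Second share = 8 * 9 = 72
Larger share = 72

72


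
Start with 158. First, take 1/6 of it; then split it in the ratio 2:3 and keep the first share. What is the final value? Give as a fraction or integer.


Start with 158.
Step 1: Take 1/6: 158 * 1/6 = 79/3
Step 2: Split 2:3, first share = 79/3 * 2/5 = 158/15
Final result = 158/15

158/15


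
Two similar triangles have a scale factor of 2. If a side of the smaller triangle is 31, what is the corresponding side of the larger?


Similar triangles have proportional sides
Scale factor = 2
Smaller side = 31
Corresponding larger side = 31 * 2
= 62

62


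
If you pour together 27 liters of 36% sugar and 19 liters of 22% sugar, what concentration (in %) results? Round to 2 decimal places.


Solute in mixture 1 = 36% of 27 L = 27*36/100 = 243/25 L
Solute in mixture 2 = 22% of 19 L = 19*22/100 = 209/50 L
Total solute = 243/25 + 209/50 = 139/10 L
Total volume = 27 + 19 = 46 L
Final concentration = 139/10/46 * 100 = 30.22%

30.22


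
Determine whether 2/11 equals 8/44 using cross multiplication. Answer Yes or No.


Cross multiply to check 2/11 = 8/44
Left cross product: 2 * 44 = 88
Right cross product: 11 * 8 = 88
88 = 88
Equal, so proportions match => Yes

Yes


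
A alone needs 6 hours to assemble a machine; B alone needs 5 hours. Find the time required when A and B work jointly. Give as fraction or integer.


Rate of A = 1/6 job per hour
Rate of B = 1/5 job per hour
Combined rate = 1/6 + 1/5
Find common denominator: (5 + 6)/(6*5) = 11/30
Combined rate = 11/30 job per hour
Time together = 1 / (11/30) = 30/11 hours

30/11


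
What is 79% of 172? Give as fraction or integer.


Compute 79% of 172
Convert percentage: 79% = 79/100
Multiply: 172 * 79/100
= 13588/100
= 3397/25

3397/25


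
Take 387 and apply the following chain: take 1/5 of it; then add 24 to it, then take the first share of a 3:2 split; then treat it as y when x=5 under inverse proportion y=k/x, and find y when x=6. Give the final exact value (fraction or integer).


Start with 387.
Step 1: Take 1/5: 387 * 1/5 = 387/5
Step 2: Add 24: 387/5+24=507/5; split 3:2 first = 507/5*3/5 = 1521/25
Step 3: Inverse prop: k = (1521/25)*5; new y = k/6 = 1521/25*5/6 = 507/10
Final result = 507/10

507/10


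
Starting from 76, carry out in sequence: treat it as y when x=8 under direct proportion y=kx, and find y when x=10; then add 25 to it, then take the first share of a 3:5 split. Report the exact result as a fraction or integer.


Start with 76.
Step 1: Direct prop: k = (76)/8; new y = k*10 = 76*10/8 = 95
Step 2: Add 25: 95+25=120; split 3:5 first = 120*3/8 = 45
Final result = 45

45


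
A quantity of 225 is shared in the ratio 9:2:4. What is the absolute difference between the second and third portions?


Total parts = 9 + 2 + 4 = 15
Value per part = 225 / 15 = 15
Shares: 9*15=135, 2*15=30, 4*15=60
Second share = 30, third share = 60
Difference = |30 - 60| = 30

30


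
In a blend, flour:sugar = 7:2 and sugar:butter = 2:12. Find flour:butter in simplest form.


Given a:b = 7:2 and b:c = 2:12
Make b consistent. Multiply first ratio by 2: a:b = 14:4
Multiply second ratio by 2: b:c = 4:24
Now b = 4 in both, so a:b:c = 14:4:24
Therefore a:c = 14:24
Simplify by GCD: a:c = 7:12

7:12


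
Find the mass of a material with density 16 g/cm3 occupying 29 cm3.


Using mass = density * volume
Density = 16 g/cm3
Volume = 29 cm3
Mass = 16 * 29
= 464 g

464


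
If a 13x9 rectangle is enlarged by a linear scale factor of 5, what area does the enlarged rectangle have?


Original dimensions: 13 x 9
Enlargement factor = 5
New width = 13 * 5 = 65
New height = 9 * 5 = 45
New area = 65 * 45 = 2925

2925


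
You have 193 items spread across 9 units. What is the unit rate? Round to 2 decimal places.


Total items = 193
Number of units = 9
Unit rate = 193 / 9
= 21.44 items per unit

21.44


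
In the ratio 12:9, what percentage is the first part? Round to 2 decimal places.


Total parts = 12 + 9 = 21
First part fraction = 12/21
Percentage = (12/21) * 100
= 0.571429 * 100
= 57.14%

57.14


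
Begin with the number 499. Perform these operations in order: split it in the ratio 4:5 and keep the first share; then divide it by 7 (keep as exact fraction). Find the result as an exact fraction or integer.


Start with 499.
Step 1: Split 4:5, first share = 499 * 4/9 = 1996/9
Step 2: Divide by 7: 1996/9 / 7 = 1996/63
Final result = 1996/63

1996/63


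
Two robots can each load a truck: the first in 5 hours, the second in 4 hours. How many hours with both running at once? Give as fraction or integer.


Rate of A = 1/5 job per hour
Rate of B = 1/4 job per hour
Combined rate = 1/5 + 1/4
Find common denominator: (4 + 5)/(5*4) = 9/20
Combined rate = 9/20 job per hour
Time together = 1 / (9/20) = 20/9 hours

20/9


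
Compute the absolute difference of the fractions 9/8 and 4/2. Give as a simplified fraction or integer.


Simplify: 9/8 = 9/8 and 4/2 = 2
Find common denominator: LCD = 8
Convert: 9/8 and 16/8
Difference = |9 - 16|/8 = 7/8
Simplified = 7/8

7/8


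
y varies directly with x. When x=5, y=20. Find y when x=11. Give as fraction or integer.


Direct proportion: y = kx
Find k: k = 20/5 = 4
Compute y at x=11: y = 4 * 11
y = 44

44


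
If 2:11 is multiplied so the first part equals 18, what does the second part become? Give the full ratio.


Original ratio: 2:11
First term target: 18
Scale factor = 18 / 2 = 9
Multiply second term: 11 * 9 = 99
Equivalent ratio = 18:99

18:99


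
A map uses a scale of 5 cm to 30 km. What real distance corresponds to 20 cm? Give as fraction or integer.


Map scale: 5 cm = 30 km
Measured distance on map = 20 cm
Set up proportion: 20 * 30 / 5
= 600 / 5
= 120 km

120


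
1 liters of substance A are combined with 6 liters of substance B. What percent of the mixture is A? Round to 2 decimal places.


Volume of A = 1 L
Volume of B = 6 L
Total volume = 1 + 6 = 7 L
Percentage of A = (1/7) * 100
= 14.29%

14.29


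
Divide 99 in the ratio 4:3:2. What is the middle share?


Ratio = 4:3:2
Total parts = 4 + 3 + 2 = 9
Value per part = 99 / 9 = 11
First share = 4 * 11 = 44
Middle share = 3 * 11 = 33
Third share = 2 * 11 = 22

33


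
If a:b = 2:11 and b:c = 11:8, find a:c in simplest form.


Given a:b = 2:11 and b:c = 11:8
Make b consistent. Multiply first ratio by 11: a:b = 22:121
Multiply second ratio by 11: b:c = 121:88
Now b = 121 in both, so a:b:c = 22:121:88
Therefore a:c = 22:88
Simplify by GCD: a:c = 1:4

1:4


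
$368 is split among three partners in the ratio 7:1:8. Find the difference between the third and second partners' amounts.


Total parts = 7 + 1 + 8 = 16
Value per part = 368 / 16 = 23
Shares: 7*23=161, 1*23=23, 8*23=184
Third share = 184, second share = 23
Difference = |184 - 23| = 161

161


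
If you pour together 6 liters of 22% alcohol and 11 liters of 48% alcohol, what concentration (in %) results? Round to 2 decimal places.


Solute in mixture 1 = 22% of 6 L = 6*22/100 = 33/25 L
Solute in mixture 2 = 48% of 11 L = 11*48/100 = 132/25 L
Total solute = 33/25 + 132/25 = 33/5 L
Total volume = 6 + 11 = 17 L
Final concentration = 33/5/17 * 100 = 38.82%

38.82


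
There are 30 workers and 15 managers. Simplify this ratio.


Find GCD(30, 15)
GCD = 15
Divide both by 15: 30/15 = 2, 15/15 = 1
Simplified ratio = 2:1

2:1


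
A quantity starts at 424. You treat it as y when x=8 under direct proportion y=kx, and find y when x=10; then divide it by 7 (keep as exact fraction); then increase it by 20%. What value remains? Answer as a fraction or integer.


Start with 424.
Step 1: Direct prop: k = (424)/8; new y = k*10 = 424*10/8 = 530
Step 2: Divide by 7: 530 / 7 = 530/7
Step 3: Increase by 20%: 530/7 * 120/100 = 636/7
Final result = 636/7

636/7


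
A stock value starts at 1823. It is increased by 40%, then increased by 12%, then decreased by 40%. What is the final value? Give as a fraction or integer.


Start: 1823
Step 1: increase by 40% => multiply by 140/100
  1823 * 140/100 = 12761/5
Step 2: increase by 12% => multiply by 112/100
  12761/5 * 112/100 = 357308/125
Step 3: decrease by 40% => multiply by 60/100
  357308/125 * 60/100 = 1071924/625
Final value = 1071924/625

1071924/625


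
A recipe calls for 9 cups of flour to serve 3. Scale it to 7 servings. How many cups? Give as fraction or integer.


Original: 9 cups for 3 servings
Target servings = 7
Scaling factor = 7/3
New amount = 9 * 7/3
= 63/3
= 21 cups

21


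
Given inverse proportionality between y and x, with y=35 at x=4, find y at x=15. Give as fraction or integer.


Inverse proportion: y = k/x
Find k: k = 4 * 35 = 140
Compute y at x=15: y = 140/15
y = 28/3

28/3


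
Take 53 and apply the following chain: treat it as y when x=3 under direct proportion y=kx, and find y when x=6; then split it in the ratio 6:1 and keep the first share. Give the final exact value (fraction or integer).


Start with 53.
Step 1: Direct prop: k = (53)/3; new y = k*6 = 53*6/3 = 106
Step 2: Split 6:1, first share = 106 * 6/7 = 636/7
Final result = 636/7

636/7


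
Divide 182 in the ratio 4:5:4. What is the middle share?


Ratio = 4:5:4
Total parts = 4 + 5 + 4 = 13
Value per part = 182 / 13 = 14
First share = 4 * 14 = 56
Middle share = 5 * 14 = 70
Third share = 4 * 14 = 56

70


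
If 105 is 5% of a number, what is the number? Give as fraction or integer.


Given: 105 is 5% of the whole
Set up: 105 = 5/100 * whole
whole = 105 * 100 / 5
whole = 10500 / 5
whole = 2100

2100


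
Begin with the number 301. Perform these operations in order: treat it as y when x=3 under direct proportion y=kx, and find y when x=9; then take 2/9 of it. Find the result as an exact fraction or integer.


Start with 301.
Step 1: Direct prop: k = (301)/3; new y = k*9 = 301*9/3 = 903
Step 2: Take 2/9: 903 * 2/9 = 602/3
Final result = 602/3

602/3


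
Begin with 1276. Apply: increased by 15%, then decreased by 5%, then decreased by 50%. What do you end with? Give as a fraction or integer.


Start: 1276
Step 1: increase by 15% => multiply by 115/100
  1276 * 115/100 = 7337/5
Step 2: decrease by 5% => multiply by 95/100
  7337/5 * 95/100 = 139403/100
Step 3: decrease by 50% => multiply by 50/100
  139403/100 * 50/100 = 139403/200
Final value = 139403/200

139403/200


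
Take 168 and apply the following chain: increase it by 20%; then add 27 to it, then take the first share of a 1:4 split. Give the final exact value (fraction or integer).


Start with 168.
Step 1: Increase by 20%: 168 * 120/100 = 1008/5
Step 2: Add 27: 1008/5+27=1143/5; split 1:4 first = 1143/5*1/5 = 1143/25
Final result = 1143/25

1143/25


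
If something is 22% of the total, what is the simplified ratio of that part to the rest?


Part = 22%, Remainder = 78%
Ratio = 22:78
GCD(22, 78) = 2
Simplify: 11:39 = 11:39

11:39


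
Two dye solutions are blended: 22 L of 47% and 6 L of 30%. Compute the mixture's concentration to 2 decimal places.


Solute in mixture 1 = 47% of 22 L = 22*47/100 = 517/50 L
Solute in mixture 2 = 30% of 6 L = 6*30/100 = 9/5 L
Total solute = 517/50 + 9/5 = 607/50 L
Total volume = 22 + 6 = 28 L
Final concentration = 607/50/28 * 100 = 43.36%

43.36


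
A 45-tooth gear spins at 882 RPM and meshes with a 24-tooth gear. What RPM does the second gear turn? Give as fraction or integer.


Gear ratio: teeth_A * RPM_A = teeth_B * RPM_B
45 * 882 = 24 * RPM_B
39690 = 24 * RPM_B
RPM_B = 39690 / 24
RPM_B = 6615/4

6615/4


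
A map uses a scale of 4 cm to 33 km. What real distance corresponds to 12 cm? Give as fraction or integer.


Map scale: 4 cm = 33 km
Measured distance on map = 12 cm
Set up proportion: 12 * 33 / 4
= 396 / 4
= 99 km

99


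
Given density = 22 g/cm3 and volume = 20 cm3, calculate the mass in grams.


Using mass = density * volume
Density = 22 g/cm3
Volume = 20 cm3
Mass = 22 * 20
= 440 g

440


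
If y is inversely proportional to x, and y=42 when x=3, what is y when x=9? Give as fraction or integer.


Inverse proportion: y = k/x
Find k: k = 3 * 42 = 126
Compute y at x=9: y = 126/9
y = 14

14


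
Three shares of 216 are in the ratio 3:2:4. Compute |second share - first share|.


Total parts = 3 + 2 + 4 = 9
Value per part = 216 / 9 = 24
Shares: 3*24=72, 2*24=48, 4*24=96
Second share = 48, first share = 72
Difference = |48 - 72| = 24

24


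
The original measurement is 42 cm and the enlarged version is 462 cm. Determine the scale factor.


Original length = 42 cm
Scaled length = 462 cm
Scale factor = 462 / 42
= 11

11


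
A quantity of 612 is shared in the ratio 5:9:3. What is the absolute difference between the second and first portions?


Total parts = 5 + 9 + 3 = 17
Value per part = 612 / 17 = 36
Shares: 5*36=180, 9*36=324, 3*36=108
Second share = 324, first share = 180
Difference = |324 - 180| = 144

144


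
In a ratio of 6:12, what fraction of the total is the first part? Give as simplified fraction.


Total parts = 6 + 12 = 18
First part fraction = 6/18
Simplify: 6/18 = 1/3

1/3


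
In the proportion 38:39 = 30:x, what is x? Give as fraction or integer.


Setting up: 38/39 = 30/x
Cross multiply: 38 * x = 39 * 30
38x = 1170
x = 1170/38
x = 585/19

585/19


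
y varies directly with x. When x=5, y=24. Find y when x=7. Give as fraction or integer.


Direct proportion: y = kx
Find k: k = 24/5 = 24/5
Compute y at x=7: y = 24/5 * 7
y = 168/5

168/5


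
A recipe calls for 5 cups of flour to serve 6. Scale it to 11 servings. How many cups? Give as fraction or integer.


Original: 5 cups for 6 servings
Target servings = 11
Scaling factor = 11/6
New amount = 5 * 11/6
= 55/6
= 55/6 cups

55/6


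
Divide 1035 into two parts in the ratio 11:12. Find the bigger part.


Total parts = 11 + 12 = 23
Value per part = 1035 / 23 = 45
First share = 11 * 45 = 495
Second share = 12 * 45 = 540
Larger share = 540

540


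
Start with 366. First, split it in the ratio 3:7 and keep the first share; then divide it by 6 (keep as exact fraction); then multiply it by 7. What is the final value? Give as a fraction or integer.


Start with 366.
Step 1: Split 3:7, first share = 366 * 3/10 = 549/5
Step 2: Divide by 6: 549/5 / 6 = 183/10
Step 3: Multiply by 7: 183/10 * 7 = 1281/10
Final result = 1281/10

1281/10


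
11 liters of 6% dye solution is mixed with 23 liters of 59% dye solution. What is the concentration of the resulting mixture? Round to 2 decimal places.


Solute in mixture 1 = 6% of 11 L = 11*6/100 = 33/50 L
Solute in mixture 2 = 59% of 23 L = 23*59/100 = 1357/100 L
Total solute = 33/50 + 1357/100 = 1423/100 L
Total volume = 11 + 23 = 34 L
Final concentration = 1423/100/34 * 100 = 41.85%

41.85


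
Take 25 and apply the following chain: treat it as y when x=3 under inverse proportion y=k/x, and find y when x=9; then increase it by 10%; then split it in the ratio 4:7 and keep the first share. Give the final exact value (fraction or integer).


Start with 25.
Step 1: Inverse prop: k = (25)*3; new y = k/9 = 25*3/9 = 25/3
Step 2: Increase by 10%: 25/3 * 110/100 = 55/6
Step 3: Split 4:7, first share = 55/6 * 4/11 = 10/3
Final result = 10/3

10/3


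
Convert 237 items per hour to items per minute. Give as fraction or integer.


Converting from per hour to per minute
Rate = 237 items per hour
Divide by 60: 237/60
= 79/20 items per minute

79/20


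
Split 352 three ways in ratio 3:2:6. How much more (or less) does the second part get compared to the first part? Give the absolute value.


Total parts = 3 + 2 + 6 = 11
Value per part = 352 / 11 = 32
Shares: 3*32=96, 2*32=64, 6*32=192
Second share = 64, first share = 96
Difference = |64 - 96| = 32

32


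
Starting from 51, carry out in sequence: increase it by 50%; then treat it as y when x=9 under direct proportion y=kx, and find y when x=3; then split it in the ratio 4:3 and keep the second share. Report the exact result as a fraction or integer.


Start with 51.
Step 1: Increase by 50%: 51 * 150/100 = 153/2
Step 2: Direct prop: k = (153/2)/9; new y = k*3 = 153/2*3/9 = 51/2
Step 3: Split 4:3, second share = 51/2 * 3/7 = 153/14
Final result = 153/14

153/14


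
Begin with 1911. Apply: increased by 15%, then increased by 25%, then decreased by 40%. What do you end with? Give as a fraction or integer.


Start: 1911
Step 1: increase by 15% => multiply by 115/100
  1911 * 115/100 = 43953/20
Step 2: increase by 25% => multiply by 125/100
  43953/20 * 125/100 = 43953/16
Step 3: decrease by 40% => multiply by 60/100
  43953/16 * 60/100 = 131859/80
Final value = 131859/80

131859/80
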